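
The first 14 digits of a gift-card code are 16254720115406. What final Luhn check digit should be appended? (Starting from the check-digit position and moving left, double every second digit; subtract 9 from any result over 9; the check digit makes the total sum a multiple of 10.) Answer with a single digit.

Partial digits right→left: 6 0 4 5 1 1 0 2 7 4 5 2 6 1
Double every second digit counting from the check-digit position (so the 1st, 3rd, 5th, ... of the partial from the right).
  doubled (with −9 where >9): 3 8 2 0 5 1 3 → sum 22
  kept as-is: 0 5 1 2 4 2 1 → sum 15
Total = 22 + 15 = 37.
Check digit = (10 − (37 mod 10)) mod 10 = 3.

3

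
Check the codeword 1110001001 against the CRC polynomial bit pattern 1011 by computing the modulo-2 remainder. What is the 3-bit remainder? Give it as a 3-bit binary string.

101

Modulo-2 division of 1110001001 by 1011:
  pos 0: 1110 XOR 1011 = 0101
  pos 1: 1010 XOR 1011 = 0001
  pos 4: 1010 XOR 1011 = 0001
Remainder = 101 (nonzero — an error is detected).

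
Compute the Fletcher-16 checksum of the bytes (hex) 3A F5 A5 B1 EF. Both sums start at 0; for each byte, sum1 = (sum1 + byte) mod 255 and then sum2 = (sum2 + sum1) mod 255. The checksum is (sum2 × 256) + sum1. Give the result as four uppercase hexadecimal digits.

Running sums (mod 255):
  after byte 0 (3A): sum1=58, sum2=58
  after byte 1 (F5): sum1=48, sum2=106
  after byte 2 (A5): sum1=213, sum2=64
  after byte 3 (B1): sum1=135, sum2=199
  after byte 4 (EF): sum1=119, sum2=63
Checksum = sum2·256 + sum1 = 63·256 + 119 = 16247 = 0x3F77.

3F77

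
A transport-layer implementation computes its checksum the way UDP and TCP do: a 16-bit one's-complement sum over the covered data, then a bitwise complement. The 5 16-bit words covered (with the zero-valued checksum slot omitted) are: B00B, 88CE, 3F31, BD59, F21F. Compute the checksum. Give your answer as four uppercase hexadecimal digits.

One's-complement addition (fold any carry out of bit 15 back into bit 0):
  0xB00B + 0x88CE = 0x138D9 → wrap carry → 0x38DA
  0x38DA + 0x3F31 = 0x0780B
  0x780B + 0xBD59 = 0x13564 → wrap carry → 0x3565
  0x3565 + 0xF21F = 0x12784 → wrap carry → 0x2785
One's-complement sum = 0x2785.
Checksum = ~0x2785 & 0xFFFF = 0xD87A.

D87A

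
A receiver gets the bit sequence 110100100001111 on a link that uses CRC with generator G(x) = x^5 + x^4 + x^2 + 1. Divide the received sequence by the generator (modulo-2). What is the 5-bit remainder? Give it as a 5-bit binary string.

Modulo-2 division of 110100100001111 by 110101:
  pos 0: 110100 XOR 110101 = 000001
  pos 5: 110000 XOR 110101 = 000101
  pos 8: 101111 XOR 110101 = 011010
  pos 9: 110101 XOR 110101 = 000000
Remainder = 00000 (zero — the frame passes the CRC check).

00000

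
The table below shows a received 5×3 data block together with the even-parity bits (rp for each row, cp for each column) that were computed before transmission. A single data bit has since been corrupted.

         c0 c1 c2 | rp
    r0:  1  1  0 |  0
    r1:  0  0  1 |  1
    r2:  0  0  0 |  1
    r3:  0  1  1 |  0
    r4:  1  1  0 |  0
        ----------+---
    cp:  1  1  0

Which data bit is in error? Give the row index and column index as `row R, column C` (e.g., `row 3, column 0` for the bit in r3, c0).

Recompute each row's even parity and compare to rp:
  r0: data parity 0, sent rp 0 → ok
  r1: data parity 1, sent rp 1 → ok
  r2: data parity 0, sent rp 1 → mismatch
  r3: data parity 0, sent rp 0 → ok
  r4: data parity 0, sent rp 0 → ok
Recompute each column's even parity and compare to cp:
  c0: data parity 0, sent cp 1 → mismatch
  c1: data parity 1, sent cp 1 → ok
  c2: data parity 0, sent cp 0 → ok
Exactly one row (r2) and one column (c0) fail → the flipped bit is at their intersection.

row 2, column 0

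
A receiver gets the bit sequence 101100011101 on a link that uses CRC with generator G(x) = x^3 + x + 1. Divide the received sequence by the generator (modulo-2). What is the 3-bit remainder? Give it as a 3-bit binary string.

000

Modulo-2 division of 101100011101 by 1011:
  pos 0: 1011 XOR 1011 = 0000
  pos 7: 1110 XOR 1011 = 0101
  pos 8: 1011 XOR 1011 = 0000
Remainder = 000 (zero — the frame passes the CRC check).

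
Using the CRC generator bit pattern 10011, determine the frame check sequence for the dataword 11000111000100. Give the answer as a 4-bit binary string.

Append 4 zeros: 110001110001000000. Divide by 10011 (XOR where the leading bit is 1):
  pos 0: 11000 XOR 10011 = 01011
  pos 1: 10111 XOR 10011 = 00100
  pos 3: 10011 XOR 10011 = 00000
  pos 11: 10000 XOR 10011 = 00011
Remainder (last 4 bits) = 1100. This is the CRC / FCS.

1100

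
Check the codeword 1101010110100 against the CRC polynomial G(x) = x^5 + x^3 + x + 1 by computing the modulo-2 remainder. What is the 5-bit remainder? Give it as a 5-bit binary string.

10011

Modulo-2 division of 1101010110100 by 101011:
  pos 0: 110101 XOR 101011 = 011110
  pos 1: 111100 XOR 101011 = 010111
  pos 2: 101111 XOR 101011 = 000100
  pos 5: 100101 XOR 101011 = 001110
  pos 7: 111000 XOR 101011 = 010011
Remainder = 10011 (nonzero — an error is detected).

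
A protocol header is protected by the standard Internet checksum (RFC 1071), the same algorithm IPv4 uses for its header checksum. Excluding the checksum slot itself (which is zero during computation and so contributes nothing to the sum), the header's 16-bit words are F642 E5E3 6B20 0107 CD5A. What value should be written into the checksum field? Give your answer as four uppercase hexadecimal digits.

EA56

One's-complement addition (fold any carry out of bit 15 back into bit 0):
  0xF642 + 0xE5E3 = 0x1DC25 → wrap carry → 0xDC26
  0xDC26 + 0x6B20 = 0x14746 → wrap carry → 0x4747
  0x4747 + 0x0107 = 0x0484E
  0x484E + 0xCD5A = 0x115A8 → wrap carry → 0x15A9
One's-complement sum = 0x15A9.
Checksum = ~0x15A9 & 0xFFFF = 0xEA56.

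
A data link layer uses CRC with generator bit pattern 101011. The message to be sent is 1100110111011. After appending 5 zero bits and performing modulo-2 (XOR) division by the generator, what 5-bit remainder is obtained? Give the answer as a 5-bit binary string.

11111

Append 5 zeros: 110011011101100000. Divide by 101011 (XOR where the leading bit is 1):
  pos 0: 110011 XOR 101011 = 011000
  pos 1: 110000 XOR 101011 = 011011
  pos 2: 110111 XOR 101011 = 011100
  pos 3: 111001 XOR 101011 = 010010
  pos 4: 100101 XOR 101011 = 001110
  pos 6: 111001 XOR 101011 = 010010
  pos 7: 100101 XOR 101011 = 001110
  pos 9: 111000 XOR 101011 = 010011
  pos 10: 100110 XOR 101011 = 001101
  pos 12: 110100 XOR 101011 = 011111
Remainder (last 5 bits) = 11111. This is the CRC / FCS.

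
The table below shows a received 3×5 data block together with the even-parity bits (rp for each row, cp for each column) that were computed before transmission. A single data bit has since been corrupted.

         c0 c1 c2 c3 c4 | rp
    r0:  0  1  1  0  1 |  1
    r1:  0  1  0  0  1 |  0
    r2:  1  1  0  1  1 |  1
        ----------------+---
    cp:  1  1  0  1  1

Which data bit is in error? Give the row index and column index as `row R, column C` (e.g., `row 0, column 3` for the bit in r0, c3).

Recompute each row's even parity and compare to rp:
  r0: data parity 1, sent rp 1 → ok
  r1: data parity 0, sent rp 0 → ok
  r2: data parity 0, sent rp 1 → mismatch
Recompute each column's even parity and compare to cp:
  c0: data parity 1, sent cp 1 → ok
  c1: data parity 1, sent cp 1 → ok
  c2: data parity 1, sent cp 0 → mismatch
  c3: data parity 1, sent cp 1 → ok
  c4: data parity 1, sent cp 1 → ok
Exactly one row (r2) and one column (c2) fail → the flipped bit is at their intersection.

row 2, column 2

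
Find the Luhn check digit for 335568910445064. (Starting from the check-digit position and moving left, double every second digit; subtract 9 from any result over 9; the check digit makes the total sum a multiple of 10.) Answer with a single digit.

3

Partial digits right→left: 4 6 0 5 4 4 0 1 9 8 6 5 5 3 3
Double every second digit counting from the check-digit position (so the 1st, 3rd, 5th, ... of the partial from the right).
  doubled (with −9 where >9): 8 0 8 0 9 3 1 6 → sum 35
  kept as-is: 6 5 4 1 8 5 3 → sum 32
Total = 35 + 32 = 67.
Check digit = (10 − (67 mod 10)) mod 10 = 3.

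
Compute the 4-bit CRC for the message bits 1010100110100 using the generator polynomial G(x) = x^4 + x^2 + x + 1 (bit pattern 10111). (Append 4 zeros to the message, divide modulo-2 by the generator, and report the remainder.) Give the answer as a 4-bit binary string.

0110

Append 4 zeros: 10101001101000000. Divide by 10111 (XOR where the leading bit is 1):
  pos 0: 10101 XOR 10111 = 00010
  pos 3: 10001 XOR 10111 = 00110
  pos 5: 11010 XOR 10111 = 01101
  pos 6: 11011 XOR 10111 = 01100
  pos 7: 11000 XOR 10111 = 01111
  pos 8: 11110 XOR 10111 = 01001
  pos 9: 10010 XOR 10111 = 00101
  pos 11: 10100 XOR 10111 = 00011
Remainder (last 4 bits) = 0110. This is the CRC / FCS.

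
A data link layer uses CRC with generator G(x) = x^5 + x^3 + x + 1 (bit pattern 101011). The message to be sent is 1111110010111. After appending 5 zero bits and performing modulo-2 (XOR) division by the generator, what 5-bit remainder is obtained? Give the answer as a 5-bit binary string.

10001

Append 5 zeros: 111111001011100000. Divide by 101011 (XOR where the leading bit is 1):
  pos 0: 111111 XOR 101011 = 010100
  pos 1: 101000 XOR 101011 = 000011
  pos 5: 110101 XOR 101011 = 011110
  pos 6: 111101 XOR 101011 = 010110
  pos 7: 101101 XOR 101011 = 000110
  pos 10: 110000 XOR 101011 = 011011
  pos 11: 110110 XOR 101011 = 011101
  pos 12: 111010 XOR 101011 = 010001
Remainder (last 5 bits) = 10001. This is the CRC / FCS.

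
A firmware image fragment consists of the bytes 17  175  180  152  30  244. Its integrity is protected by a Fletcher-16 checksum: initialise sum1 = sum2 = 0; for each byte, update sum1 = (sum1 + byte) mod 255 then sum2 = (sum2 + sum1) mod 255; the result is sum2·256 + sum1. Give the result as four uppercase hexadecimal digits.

Running sums (mod 255):
  after byte 0 (17): sum1=17, sum2=17
  after byte 1 (175): sum1=192, sum2=209
  after byte 2 (180): sum1=117, sum2=71
  after byte 3 (152): sum1=14, sum2=85
  after byte 4 (30): sum1=44, sum2=129
  after byte 5 (244): sum1=33, sum2=162
Checksum = sum2·256 + sum1 = 162·256 + 33 = 41505 = 0xA221.

A221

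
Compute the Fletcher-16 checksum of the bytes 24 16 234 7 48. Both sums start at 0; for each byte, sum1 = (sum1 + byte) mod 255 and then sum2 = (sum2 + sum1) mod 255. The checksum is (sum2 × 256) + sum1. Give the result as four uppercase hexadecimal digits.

B74A

Running sums (mod 255):
  after byte 0 (24): sum1=24, sum2=24
  after byte 1 (16): sum1=40, sum2=64
  after byte 2 (234): sum1=19, sum2=83
  after byte 3 (7): sum1=26, sum2=109
  after byte 4 (48): sum1=74, sum2=183
Checksum = sum2·256 + sum1 = 183·256 + 74 = 46922 = 0xB74A.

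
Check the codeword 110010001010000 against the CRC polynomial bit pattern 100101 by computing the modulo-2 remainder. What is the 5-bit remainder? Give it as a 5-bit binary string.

01010

Modulo-2 division of 110010001010000 by 100101:
  pos 0: 110010 XOR 100101 = 010111
  pos 1: 101110 XOR 100101 = 001011
  pos 3: 101101 XOR 100101 = 001000
  pos 5: 100001 XOR 100101 = 000100
  pos 8: 100000 XOR 100101 = 000101
Remainder = 01010 (nonzero — an error is detected).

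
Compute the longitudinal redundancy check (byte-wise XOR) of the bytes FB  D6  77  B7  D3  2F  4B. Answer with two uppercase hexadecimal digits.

5A

XOR the bytes together:
  start with 0xFB
  0xFB ⊕ 0xD6 = 0x2D
  0x2D ⊕ 0x77 = 0x5A
  0x5A ⊕ 0xB7 = 0xED
  0xED ⊕ 0xD3 = 0x3E
  0x3E ⊕ 0x2F = 0x11
  0x11 ⊕ 0x4B = 0x5A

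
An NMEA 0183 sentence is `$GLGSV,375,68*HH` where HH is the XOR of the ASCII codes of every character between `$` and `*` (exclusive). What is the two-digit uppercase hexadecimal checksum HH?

XOR the ASCII codes of the payload characters:
  'G' = 0x47 → acc = 0x47
  'L' = 0x4C → acc = 0x0B
  'G' = 0x47 → acc = 0x4C
  'S' = 0x53 → acc = 0x1F
  'V' = 0x56 → acc = 0x49
  ',' = 0x2C → acc = 0x65
  '3' = 0x33 → acc = 0x56
  '7' = 0x37 → acc = 0x61
  '5' = 0x35 → acc = 0x54
  ',' = 0x2C → acc = 0x78
  '6' = 0x36 → acc = 0x4E
  '8' = 0x38 → acc = 0x76
Checksum = 0x76.

76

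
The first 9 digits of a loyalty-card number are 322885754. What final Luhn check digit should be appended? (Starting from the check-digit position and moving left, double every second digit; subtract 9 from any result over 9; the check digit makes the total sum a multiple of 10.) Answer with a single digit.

0

Partial digits right→left: 4 5 7 5 8 8 2 2 3
Double every second digit counting from the check-digit position (so the 1st, 3rd, 5th, ... of the partial from the right).
  doubled (with −9 where >9): 8 5 7 4 6 → sum 30
  kept as-is: 5 5 8 2 → sum 20
Total = 30 + 20 = 50.
Check digit = (10 − (50 mod 10)) mod 10 = 0.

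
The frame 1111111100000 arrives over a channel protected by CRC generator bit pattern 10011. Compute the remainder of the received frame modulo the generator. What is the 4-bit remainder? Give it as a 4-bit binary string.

1000

Modulo-2 division of 1111111100000 by 10011:
  pos 0: 11111 XOR 10011 = 01100
  pos 1: 11001 XOR 10011 = 01010
  pos 2: 10101 XOR 10011 = 00110
  pos 4: 11010 XOR 10011 = 01001
  pos 5: 10010 XOR 10011 = 00001
Remainder = 1000 (nonzero — an error is detected).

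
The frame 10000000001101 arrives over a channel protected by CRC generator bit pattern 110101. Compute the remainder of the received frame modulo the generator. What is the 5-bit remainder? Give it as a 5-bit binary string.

00000

Modulo-2 division of 10000000001101 by 110101:
  pos 0: 100000 XOR 110101 = 010101
  pos 1: 101010 XOR 110101 = 011111
  pos 2: 111110 XOR 110101 = 001011
  pos 4: 101100 XOR 110101 = 011001
  pos 5: 110011 XOR 110101 = 000110
  pos 8: 110101 XOR 110101 = 000000
Remainder = 00000 (zero — the frame passes the CRC check).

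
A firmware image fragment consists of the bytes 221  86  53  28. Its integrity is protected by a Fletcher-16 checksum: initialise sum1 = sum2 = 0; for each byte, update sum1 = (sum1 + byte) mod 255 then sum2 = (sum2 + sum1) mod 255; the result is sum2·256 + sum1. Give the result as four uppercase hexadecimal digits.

Running sums (mod 255):
  after byte 0 (221): sum1=221, sum2=221
  after byte 1 (86): sum1=52, sum2=18
  after byte 2 (53): sum1=105, sum2=123
  after byte 3 (28): sum1=133, sum2=1
Checksum = sum2·256 + sum1 = 1·256 + 133 = 389 = 0x0185.

0185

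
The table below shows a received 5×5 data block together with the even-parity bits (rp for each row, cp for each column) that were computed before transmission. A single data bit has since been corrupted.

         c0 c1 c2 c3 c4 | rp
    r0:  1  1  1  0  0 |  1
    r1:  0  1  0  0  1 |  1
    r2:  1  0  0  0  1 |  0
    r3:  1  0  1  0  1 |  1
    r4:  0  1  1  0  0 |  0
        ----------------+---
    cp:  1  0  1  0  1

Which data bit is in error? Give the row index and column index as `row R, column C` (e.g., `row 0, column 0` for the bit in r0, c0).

row 1, column 1

Recompute each row's even parity and compare to rp:
  r0: data parity 1, sent rp 1 → ok
  r1: data parity 0, sent rp 1 → mismatch
  r2: data parity 0, sent rp 0 → ok
  r3: data parity 1, sent rp 1 → ok
  r4: data parity 0, sent rp 0 → ok
Recompute each column's even parity and compare to cp:
  c0: data parity 1, sent cp 1 → ok
  c1: data parity 1, sent cp 0 → mismatch
  c2: data parity 1, sent cp 1 → ok
  c3: data parity 0, sent cp 0 → ok
  c4: data parity 1, sent cp 1 → ok
Exactly one row (r1) and one column (c1) fail → the flipped bit is at their intersection.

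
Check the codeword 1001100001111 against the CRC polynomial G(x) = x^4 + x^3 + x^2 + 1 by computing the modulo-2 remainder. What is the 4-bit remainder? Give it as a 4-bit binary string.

Modulo-2 division of 1001100001111 by 11101:
  pos 0: 10011 XOR 11101 = 01110
  pos 1: 11100 XOR 11101 = 00001
  pos 5: 10001 XOR 11101 = 01100
  pos 6: 11001 XOR 11101 = 00100
  pos 8: 10011 XOR 11101 = 01110
Remainder = 1110 (nonzero — an error is detected).

1110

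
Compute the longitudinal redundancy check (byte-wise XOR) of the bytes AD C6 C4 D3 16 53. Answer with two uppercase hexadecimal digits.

39

XOR the bytes together:
  start with 0xAD
  0xAD ⊕ 0xC6 = 0x6B
  0x6B ⊕ 0xC4 = 0xAF
  0xAF ⊕ 0xD3 = 0x7C
  0x7C ⊕ 0x16 = 0x6A
  0x6A ⊕ 0x53 = 0x39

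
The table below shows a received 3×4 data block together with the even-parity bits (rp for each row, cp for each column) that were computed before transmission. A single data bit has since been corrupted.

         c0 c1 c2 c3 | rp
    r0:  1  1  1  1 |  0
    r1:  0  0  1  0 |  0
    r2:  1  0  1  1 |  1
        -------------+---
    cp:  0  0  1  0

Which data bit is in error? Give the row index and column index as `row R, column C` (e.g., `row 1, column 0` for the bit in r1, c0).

row 1, column 1

Recompute each row's even parity and compare to rp:
  r0: data parity 0, sent rp 0 → ok
  r1: data parity 1, sent rp 0 → mismatch
  r2: data parity 1, sent rp 1 → ok
Recompute each column's even parity and compare to cp:
  c0: data parity 0, sent cp 0 → ok
  c1: data parity 1, sent cp 0 → mismatch
  c2: data parity 1, sent cp 1 → ok
  c3: data parity 0, sent cp 0 → ok
Exactly one row (r1) and one column (c1) fail → the flipped bit is at their intersection.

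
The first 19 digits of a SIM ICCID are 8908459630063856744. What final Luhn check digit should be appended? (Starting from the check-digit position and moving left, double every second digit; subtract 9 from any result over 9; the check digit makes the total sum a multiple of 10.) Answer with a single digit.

8

Partial digits right→left: 4 4 7 6 5 8 3 6 0 0 3 6 9 5 4 8 0 9 8
Double every second digit counting from the check-digit position (so the 1st, 3rd, 5th, ... of the partial from the right).
  doubled (with −9 where >9): 8 5 1 6 0 6 9 8 0 7 → sum 50
  kept as-is: 4 6 8 6 0 6 5 8 9 → sum 52
Total = 50 + 52 = 102.
Check digit = (10 − (102 mod 10)) mod 10 = 8.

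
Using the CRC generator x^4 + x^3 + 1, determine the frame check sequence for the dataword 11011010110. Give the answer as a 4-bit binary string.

0111

Append 4 zeros: 110110101100000. Divide by 11001 (XOR where the leading bit is 1):
  pos 0: 11011 XOR 11001 = 00010
  pos 3: 10010 XOR 11001 = 01011
  pos 4: 10111 XOR 11001 = 01110
  pos 5: 11101 XOR 11001 = 00100
  pos 7: 10000 XOR 11001 = 01001
  pos 8: 10010 XOR 11001 = 01011
  pos 9: 10110 XOR 11001 = 01111
  pos 10: 11110 XOR 11001 = 00111
Remainder (last 4 bits) = 0111. This is the CRC / FCS.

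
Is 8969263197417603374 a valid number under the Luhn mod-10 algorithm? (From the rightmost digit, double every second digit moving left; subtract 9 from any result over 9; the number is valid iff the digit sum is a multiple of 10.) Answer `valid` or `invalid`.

From the right, keep odd positions and double even positions (subtract 9 from any doubled value over 9):
  doubled (positions 2,4,...): 5 6 3 2 5 2 3 9 9 → sum 44
  kept (positions 1,3,...): 4 3 0 7 4 9 3 2 6 8 → sum 46
Total = 90.
90 mod 10 = 0, so the number is valid.

valid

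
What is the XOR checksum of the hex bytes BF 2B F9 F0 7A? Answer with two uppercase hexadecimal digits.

XOR the bytes together:
  start with 0xBF
  0xBF ⊕ 0x2B = 0x94
  0x94 ⊕ 0xF9 = 0x6D
  0x6D ⊕ 0xF0 = 0x9D
  0x9D ⊕ 0x7A = 0xE7

E7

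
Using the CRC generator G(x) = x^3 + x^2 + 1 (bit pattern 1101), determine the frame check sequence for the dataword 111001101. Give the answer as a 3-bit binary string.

110

Append 3 zeros: 111001101000. Divide by 1101 (XOR where the leading bit is 1):
  pos 0: 1110 XOR 1101 = 0011
  pos 2: 1101 XOR 1101 = 0000
  pos 6: 1010 XOR 1101 = 0111
  pos 7: 1110 XOR 1101 = 0011
Remainder (last 3 bits) = 110. This is the CRC / FCS.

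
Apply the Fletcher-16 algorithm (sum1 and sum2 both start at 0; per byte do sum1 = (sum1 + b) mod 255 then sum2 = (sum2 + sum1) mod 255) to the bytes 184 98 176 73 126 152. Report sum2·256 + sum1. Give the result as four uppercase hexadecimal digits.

742C

Running sums (mod 255):
  after byte 0 (184): sum1=184, sum2=184
  after byte 1 (98): sum1=27, sum2=211
  after byte 2 (176): sum1=203, sum2=159
  after byte 3 (73): sum1=21, sum2=180
  after byte 4 (126): sum1=147, sum2=72
  after byte 5 (152): sum1=44, sum2=116
Checksum = sum2·256 + sum1 = 116·256 + 44 = 29740 = 0x742C.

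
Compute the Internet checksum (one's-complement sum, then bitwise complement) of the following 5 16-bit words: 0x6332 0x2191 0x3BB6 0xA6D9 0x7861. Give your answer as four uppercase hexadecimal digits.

One's-complement addition (fold any carry out of bit 15 back into bit 0):
  0x6332 + 0x2191 = 0x084C3
  0x84C3 + 0x3BB6 = 0x0C079
  0xC079 + 0xA6D9 = 0x16752 → wrap carry → 0x6753
  0x6753 + 0x7861 = 0x0DFB4
One's-complement sum = 0xDFB4.
Checksum = ~0xDFB4 & 0xFFFF = 0x204B.

204B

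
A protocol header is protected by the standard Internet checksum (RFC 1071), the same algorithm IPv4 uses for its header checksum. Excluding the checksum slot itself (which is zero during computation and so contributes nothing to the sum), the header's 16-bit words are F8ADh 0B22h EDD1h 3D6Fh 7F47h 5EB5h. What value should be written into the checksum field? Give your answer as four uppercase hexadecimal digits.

One's-complement addition (fold any carry out of bit 15 back into bit 0):
  0xF8AD + 0x0B22 = 0x103CF → wrap carry → 0x03D0
  0x03D0 + 0xEDD1 = 0x0F1A1
  0xF1A1 + 0x3D6F = 0x12F10 → wrap carry → 0x2F11
  0x2F11 + 0x7F47 = 0x0AE58
  0xAE58 + 0x5EB5 = 0x10D0D → wrap carry → 0x0D0E
One's-complement sum = 0x0D0E.
Checksum = ~0x0D0E & 0xFFFF = 0xF2F1.

F2F1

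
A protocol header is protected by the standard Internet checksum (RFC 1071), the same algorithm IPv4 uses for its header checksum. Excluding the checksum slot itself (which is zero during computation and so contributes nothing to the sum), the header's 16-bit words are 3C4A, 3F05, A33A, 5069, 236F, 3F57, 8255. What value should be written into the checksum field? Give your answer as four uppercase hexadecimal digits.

One's-complement addition (fold any carry out of bit 15 back into bit 0):
  0x3C4A + 0x3F05 = 0x07B4F
  0x7B4F + 0xA33A = 0x11E89 → wrap carry → 0x1E8A
  0x1E8A + 0x5069 = 0x06EF3
  0x6EF3 + 0x236F = 0x09262
  0x9262 + 0x3F57 = 0x0D1B9
  0xD1B9 + 0x8255 = 0x1540E → wrap carry → 0x540F
One's-complement sum = 0x540F.
Checksum = ~0x540F & 0xFFFF = 0xABF0.

ABF0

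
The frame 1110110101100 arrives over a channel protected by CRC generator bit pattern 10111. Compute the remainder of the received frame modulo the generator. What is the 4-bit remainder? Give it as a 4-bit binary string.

0000

Modulo-2 division of 1110110101100 by 10111:
  pos 0: 11101 XOR 10111 = 01010
  pos 1: 10101 XOR 10111 = 00010
  pos 4: 10010 XOR 10111 = 00101
  pos 6: 10111 XOR 10111 = 00000
Remainder = 0000 (zero — the frame passes the CRC check).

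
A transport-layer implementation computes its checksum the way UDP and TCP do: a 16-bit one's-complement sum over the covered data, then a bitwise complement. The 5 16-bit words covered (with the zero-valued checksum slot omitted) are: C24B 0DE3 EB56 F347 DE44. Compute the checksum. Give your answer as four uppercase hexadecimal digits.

72ED

One's-complement addition (fold any carry out of bit 15 back into bit 0):
  0xC24B + 0x0DE3 = 0x0D02E
  0xD02E + 0xEB56 = 0x1BB84 → wrap carry → 0xBB85
  0xBB85 + 0xF347 = 0x1AECC → wrap carry → 0xAECD
  0xAECD + 0xDE44 = 0x18D11 → wrap carry → 0x8D12
One's-complement sum = 0x8D12.
Checksum = ~0x8D12 & 0xFFFF = 0x72ED.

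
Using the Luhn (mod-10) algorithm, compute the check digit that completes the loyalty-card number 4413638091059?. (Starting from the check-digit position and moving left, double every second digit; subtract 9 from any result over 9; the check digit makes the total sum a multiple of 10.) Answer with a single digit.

6

Partial digits right→left: 9 5 0 1 9 0 8 3 6 3 1 4 4
Double every second digit counting from the check-digit position (so the 1st, 3rd, 5th, ... of the partial from the right).
  doubled (with −9 where >9): 9 0 9 7 3 2 8 → sum 38
  kept as-is: 5 1 0 3 3 4 → sum 16
Total = 38 + 16 = 54.
Check digit = (10 − (54 mod 10)) mod 10 = 6.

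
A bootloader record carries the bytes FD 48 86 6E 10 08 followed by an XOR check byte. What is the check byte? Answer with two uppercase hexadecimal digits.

XOR the bytes together:
  start with 0xFD
  0xFD ⊕ 0x48 = 0xB5
  0xB5 ⊕ 0x86 = 0x33
  0x33 ⊕ 0x6E = 0x5D
  0x5D ⊕ 0x10 = 0x4D
  0x4D ⊕ 0x08 = 0x45

45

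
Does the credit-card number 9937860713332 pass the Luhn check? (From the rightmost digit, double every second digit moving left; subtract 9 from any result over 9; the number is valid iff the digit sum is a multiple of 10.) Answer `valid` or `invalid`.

From the right, keep odd positions and double even positions (subtract 9 from any doubled value over 9):
  doubled (positions 2,4,...): 6 6 5 3 5 9 → sum 34
  kept (positions 1,3,...): 2 3 1 0 8 3 9 → sum 26
Total = 60.
60 mod 10 = 0, so the number is valid.

valid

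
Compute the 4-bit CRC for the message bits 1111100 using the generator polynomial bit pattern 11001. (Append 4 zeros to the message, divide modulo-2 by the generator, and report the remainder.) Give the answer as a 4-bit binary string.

Append 4 zeros: 11111000000. Divide by 11001 (XOR where the leading bit is 1):
  pos 0: 11111 XOR 11001 = 00110
  pos 2: 11000 XOR 11001 = 00001
  pos 6: 10000 XOR 11001 = 01001
Remainder (last 4 bits) = 1001. This is the CRC / FCS.

1001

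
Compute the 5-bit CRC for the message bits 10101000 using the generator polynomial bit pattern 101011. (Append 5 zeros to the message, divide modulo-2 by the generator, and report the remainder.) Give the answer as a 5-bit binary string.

Append 5 zeros: 1010100000000. Divide by 101011 (XOR where the leading bit is 1):
  pos 0: 101010 XOR 101011 = 000001
  pos 5: 100000 XOR 101011 = 001011
  pos 7: 101100 XOR 101011 = 000111
Remainder (last 5 bits) = 00111. This is the CRC / FCS.

00111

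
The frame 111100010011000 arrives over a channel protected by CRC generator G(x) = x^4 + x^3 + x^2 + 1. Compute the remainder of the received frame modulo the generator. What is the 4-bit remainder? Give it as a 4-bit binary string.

Modulo-2 division of 111100010011000 by 11101:
  pos 0: 11110 XOR 11101 = 00011
  pos 3: 11001 XOR 11101 = 00100
  pos 5: 10000 XOR 11101 = 01101
  pos 6: 11011 XOR 11101 = 00110
  pos 8: 11010 XOR 11101 = 00111
  pos 10: 11100 XOR 11101 = 00001
Remainder = 0001 (nonzero — an error is detected).

0001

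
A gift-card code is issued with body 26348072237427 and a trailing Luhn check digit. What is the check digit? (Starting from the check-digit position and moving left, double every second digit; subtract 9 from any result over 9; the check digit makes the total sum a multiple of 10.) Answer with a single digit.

5

Partial digits right→left: 7 2 4 7 3 2 2 7 0 8 4 3 6 2
Double every second digit counting from the check-digit position (so the 1st, 3rd, 5th, ... of the partial from the right).
  doubled (with −9 where >9): 5 8 6 4 0 8 3 → sum 34
  kept as-is: 2 7 2 7 8 3 2 → sum 31
Total = 34 + 31 = 65.
Check digit = (10 − (65 mod 10)) mod 10 = 5.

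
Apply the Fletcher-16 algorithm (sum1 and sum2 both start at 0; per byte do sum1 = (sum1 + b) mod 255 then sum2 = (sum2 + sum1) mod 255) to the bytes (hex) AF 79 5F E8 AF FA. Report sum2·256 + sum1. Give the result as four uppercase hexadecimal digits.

101C

Running sums (mod 255):
  after byte 0 (AF): sum1=175, sum2=175
  after byte 1 (79): sum1=41, sum2=216
  after byte 2 (5F): sum1=136, sum2=97
  after byte 3 (E8): sum1=113, sum2=210
  after byte 4 (AF): sum1=33, sum2=243
  after byte 5 (FA): sum1=28, sum2=16
Checksum = sum2·256 + sum1 = 16·256 + 28 = 4124 = 0x101C.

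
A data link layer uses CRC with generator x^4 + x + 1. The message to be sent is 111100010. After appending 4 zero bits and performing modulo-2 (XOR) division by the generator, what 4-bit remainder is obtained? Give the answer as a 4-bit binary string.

Append 4 zeros: 1111000100000. Divide by 10011 (XOR where the leading bit is 1):
  pos 0: 11110 XOR 10011 = 01101
  pos 1: 11010 XOR 10011 = 01001
  pos 2: 10010 XOR 10011 = 00001
  pos 6: 11000 XOR 10011 = 01011
  pos 7: 10110 XOR 10011 = 00101
Remainder (last 4 bits) = 1010. This is the CRC / FCS.

1010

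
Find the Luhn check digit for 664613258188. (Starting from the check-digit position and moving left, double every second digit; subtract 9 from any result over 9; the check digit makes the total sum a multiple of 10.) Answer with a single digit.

9

Partial digits right→left: 8 8 1 8 5 2 3 1 6 4 6 6
Double every second digit counting from the check-digit position (so the 1st, 3rd, 5th, ... of the partial from the right).
  doubled (with −9 where >9): 7 2 1 6 3 3 → sum 22
  kept as-is: 8 8 2 1 4 6 → sum 29
Total = 22 + 29 = 51.
Check digit = (10 − (51 mod 10)) mod 10 = 9.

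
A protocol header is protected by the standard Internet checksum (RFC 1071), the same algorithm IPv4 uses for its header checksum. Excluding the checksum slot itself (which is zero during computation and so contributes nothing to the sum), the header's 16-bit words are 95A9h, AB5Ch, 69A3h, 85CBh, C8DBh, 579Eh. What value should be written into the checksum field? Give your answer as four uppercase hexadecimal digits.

One's-complement addition (fold any carry out of bit 15 back into bit 0):
  0x95A9 + 0xAB5C = 0x14105 → wrap carry → 0x4106
  0x4106 + 0x69A3 = 0x0AAA9
  0xAAA9 + 0x85CB = 0x13074 → wrap carry → 0x3075
  0x3075 + 0xC8DB = 0x0F950
  0xF950 + 0x579E = 0x150EE → wrap carry → 0x50EF
One's-complement sum = 0x50EF.
Checksum = ~0x50EF & 0xFFFF = 0xAF10.

AF10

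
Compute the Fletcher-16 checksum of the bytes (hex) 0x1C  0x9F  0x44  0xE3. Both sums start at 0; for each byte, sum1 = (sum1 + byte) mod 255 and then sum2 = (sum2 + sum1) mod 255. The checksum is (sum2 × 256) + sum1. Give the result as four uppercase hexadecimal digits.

Running sums (mod 255):
  after byte 0 (0x1C): sum1=28, sum2=28
  after byte 1 (0x9F): sum1=187, sum2=215
  after byte 2 (0x44): sum1=0, sum2=215
  after byte 3 (0xE3): sum1=227, sum2=187
Checksum = sum2·256 + sum1 = 187·256 + 227 = 48099 = 0xBBE3.

BBE3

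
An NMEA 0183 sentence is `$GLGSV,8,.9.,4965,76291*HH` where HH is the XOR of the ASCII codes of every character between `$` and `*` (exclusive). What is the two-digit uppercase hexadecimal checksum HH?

7D

XOR the ASCII codes of the payload characters:
  'G' = 0x47 → acc = 0x47
  'L' = 0x4C → acc = 0x0B
  'G' = 0x47 → acc = 0x4C
  'S' = 0x53 → acc = 0x1F
  'V' = 0x56 → acc = 0x49
  ',' = 0x2C → acc = 0x65
  '8' = 0x38 → acc = 0x5D
  ',' = 0x2C → acc = 0x71
  '.' = 0x2E → acc = 0x5F
  '9' = 0x39 → acc = 0x66
  '.' = 0x2E → acc = 0x48
  ',' = 0x2C → acc = 0x64
  '4' = 0x34 → acc = 0x50
  '9' = 0x39 → acc = 0x69
  '6' = 0x36 → acc = 0x5F
  '5' = 0x35 → acc = 0x6A
  ',' = 0x2C → acc = 0x46
  '7' = 0x37 → acc = 0x71
  '6' = 0x36 → acc = 0x47
  '2' = 0x32 → acc = 0x75
  '9' = 0x39 → acc = 0x4C
  '1' = 0x31 → acc = 0x7D
Checksum = 0x7D.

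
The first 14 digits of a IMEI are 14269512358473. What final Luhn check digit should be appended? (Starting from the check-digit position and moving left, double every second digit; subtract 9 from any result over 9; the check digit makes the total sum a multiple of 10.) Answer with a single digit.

Partial digits right→left: 3 7 4 8 5 3 2 1 5 9 6 2 4 1
Double every second digit counting from the check-digit position (so the 1st, 3rd, 5th, ... of the partial from the right).
  doubled (with −9 where >9): 6 8 1 4 1 3 8 → sum 31
  kept as-is: 7 8 3 1 9 2 1 → sum 31
Total = 31 + 31 = 62.
Check digit = (10 − (62 mod 10)) mod 10 = 8.

8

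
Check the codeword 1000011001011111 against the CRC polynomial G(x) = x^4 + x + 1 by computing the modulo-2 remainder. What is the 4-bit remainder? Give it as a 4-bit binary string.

Modulo-2 division of 1000011001011111 by 10011:
  pos 0: 10000 XOR 10011 = 00011
  pos 3: 11110 XOR 10011 = 01101
  pos 4: 11010 XOR 10011 = 01001
  pos 5: 10011 XOR 10011 = 00000
  pos 11: 11111 XOR 10011 = 01100
Remainder = 1100 (nonzero — an error is detected).

1100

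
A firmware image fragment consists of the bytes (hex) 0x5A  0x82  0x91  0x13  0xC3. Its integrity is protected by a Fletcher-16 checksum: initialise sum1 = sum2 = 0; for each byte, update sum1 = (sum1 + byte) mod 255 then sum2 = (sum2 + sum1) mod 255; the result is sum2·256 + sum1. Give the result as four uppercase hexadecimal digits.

6C45

Running sums (mod 255):
  after byte 0 (0x5A): sum1=90, sum2=90
  after byte 1 (0x82): sum1=220, sum2=55
  after byte 2 (0x91): sum1=110, sum2=165
  after byte 3 (0x13): sum1=129, sum2=39
  after byte 4 (0xC3): sum1=69, sum2=108
Checksum = sum2·256 + sum1 = 108·256 + 69 = 27717 = 0x6C45.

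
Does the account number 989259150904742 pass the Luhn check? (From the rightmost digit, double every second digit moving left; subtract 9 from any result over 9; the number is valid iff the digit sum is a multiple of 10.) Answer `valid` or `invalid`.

From the right, keep odd positions and double even positions (subtract 9 from any doubled value over 9):
  doubled (positions 2,4,...): 8 8 9 1 9 4 7 → sum 46
  kept (positions 1,3,...): 2 7 0 0 1 5 9 9 → sum 33
Total = 79.
79 mod 10 = 9, so the number is invalid.

invalid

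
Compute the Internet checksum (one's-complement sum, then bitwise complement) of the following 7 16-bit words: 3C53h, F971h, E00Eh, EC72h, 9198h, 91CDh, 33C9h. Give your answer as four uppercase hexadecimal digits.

A689

One's-complement addition (fold any carry out of bit 15 back into bit 0):
  0x3C53 + 0xF971 = 0x135C4 → wrap carry → 0x35C5
  0x35C5 + 0xE00E = 0x115D3 → wrap carry → 0x15D4
  0x15D4 + 0xEC72 = 0x10246 → wrap carry → 0x0247
  0x0247 + 0x9198 = 0x093DF
  0x93DF + 0x91CD = 0x125AC → wrap carry → 0x25AD
  0x25AD + 0x33C9 = 0x05976
One's-complement sum = 0x5976.
Checksum = ~0x5976 & 0xFFFF = 0xA689.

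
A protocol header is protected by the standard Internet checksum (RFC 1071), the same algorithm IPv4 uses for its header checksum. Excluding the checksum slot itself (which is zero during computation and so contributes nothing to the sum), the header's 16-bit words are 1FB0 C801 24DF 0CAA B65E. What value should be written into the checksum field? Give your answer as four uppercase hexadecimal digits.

One's-complement addition (fold any carry out of bit 15 back into bit 0):
  0x1FB0 + 0xC801 = 0x0E7B1
  0xE7B1 + 0x24DF = 0x10C90 → wrap carry → 0x0C91
  0x0C91 + 0x0CAA = 0x0193B
  0x193B + 0xB65E = 0x0CF99
One's-complement sum = 0xCF99.
Checksum = ~0xCF99 & 0xFFFF = 0x3066.

3066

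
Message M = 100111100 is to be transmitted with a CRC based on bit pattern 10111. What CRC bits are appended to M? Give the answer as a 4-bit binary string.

0010

Append 4 zeros: 1001111000000. Divide by 10111 (XOR where the leading bit is 1):
  pos 0: 10011 XOR 10111 = 00100
  pos 2: 10011 XOR 10111 = 00100
  pos 4: 10000 XOR 10111 = 00111
  pos 6: 11100 XOR 10111 = 01011
  pos 7: 10110 XOR 10111 = 00001
Remainder (last 4 bits) = 0010. This is the CRC / FCS.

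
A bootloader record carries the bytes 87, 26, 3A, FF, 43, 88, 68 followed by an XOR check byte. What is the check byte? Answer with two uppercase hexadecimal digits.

C7

XOR the bytes together:
  start with 0x87
  0x87 ⊕ 0x26 = 0xA1
  0xA1 ⊕ 0x3A = 0x9B
  0x9B ⊕ 0xFF = 0x64
  0x64 ⊕ 0x43 = 0x27
  0x27 ⊕ 0x88 = 0xAF
  0xAF ⊕ 0x68 = 0xC7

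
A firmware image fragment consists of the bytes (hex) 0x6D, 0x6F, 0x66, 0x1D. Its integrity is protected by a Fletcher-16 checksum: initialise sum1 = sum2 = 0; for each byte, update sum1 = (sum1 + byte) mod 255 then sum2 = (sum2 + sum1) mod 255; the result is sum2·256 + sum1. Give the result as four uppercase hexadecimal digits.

Running sums (mod 255):
  after byte 0 (0x6D): sum1=109, sum2=109
  after byte 1 (0x6F): sum1=220, sum2=74
  after byte 2 (0x66): sum1=67, sum2=141
  after byte 3 (0x1D): sum1=96, sum2=237
Checksum = sum2·256 + sum1 = 237·256 + 96 = 60768 = 0xED60.

ED60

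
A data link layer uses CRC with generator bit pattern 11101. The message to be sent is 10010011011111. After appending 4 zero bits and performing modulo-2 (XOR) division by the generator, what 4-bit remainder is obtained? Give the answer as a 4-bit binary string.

1011

Append 4 zeros: 100100110111110000. Divide by 11101 (XOR where the leading bit is 1):
  pos 0: 10010 XOR 11101 = 01111
  pos 1: 11110 XOR 11101 = 00011
  pos 4: 11110 XOR 11101 = 00011
  pos 7: 11111 XOR 11101 = 00010
  pos 10: 10110 XOR 11101 = 01011
  pos 11: 10110 XOR 11101 = 01011
  pos 12: 10110 XOR 11101 = 01011
  pos 13: 10110 XOR 11101 = 01011
Remainder (last 4 bits) = 1011. This is the CRC / FCS.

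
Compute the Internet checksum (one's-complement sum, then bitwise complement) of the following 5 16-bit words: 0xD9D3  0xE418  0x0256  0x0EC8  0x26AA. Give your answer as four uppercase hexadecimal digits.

0A4B

One's-complement addition (fold any carry out of bit 15 back into bit 0):
  0xD9D3 + 0xE418 = 0x1BDEB → wrap carry → 0xBDEC
  0xBDEC + 0x0256 = 0x0C042
  0xC042 + 0x0EC8 = 0x0CF0A
  0xCF0A + 0x26AA = 0x0F5B4
One's-complement sum = 0xF5B4.
Checksum = ~0xF5B4 & 0xFFFF = 0x0A4B.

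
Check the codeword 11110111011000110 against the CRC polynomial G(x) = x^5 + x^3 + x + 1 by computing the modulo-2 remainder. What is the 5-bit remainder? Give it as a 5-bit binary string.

Modulo-2 division of 11110111011000110 by 101011:
  pos 0: 111101 XOR 101011 = 010110
  pos 1: 101101 XOR 101011 = 000110
  pos 4: 110101 XOR 101011 = 011110
  pos 5: 111101 XOR 101011 = 010110
  pos 6: 101100 XOR 101011 = 000111
  pos 9: 111001 XOR 101011 = 010010
  pos 10: 100101 XOR 101011 = 001110
Remainder = 11100 (nonzero — an error is detected).

11100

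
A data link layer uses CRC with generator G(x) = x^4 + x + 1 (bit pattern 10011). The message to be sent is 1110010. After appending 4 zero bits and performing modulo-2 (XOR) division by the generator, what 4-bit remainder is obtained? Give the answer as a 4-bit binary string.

1110

Append 4 zeros: 11100100000. Divide by 10011 (XOR where the leading bit is 1):
  pos 0: 11100 XOR 10011 = 01111
  pos 1: 11111 XOR 10011 = 01100
  pos 2: 11000 XOR 10011 = 01011
  pos 3: 10110 XOR 10011 = 00101
  pos 5: 10100 XOR 10011 = 00111
Remainder (last 4 bits) = 1110. This is the CRC / FCS.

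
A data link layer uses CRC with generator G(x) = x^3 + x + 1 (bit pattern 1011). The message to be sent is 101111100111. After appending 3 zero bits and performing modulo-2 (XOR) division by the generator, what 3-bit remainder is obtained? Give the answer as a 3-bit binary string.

Append 3 zeros: 101111100111000. Divide by 1011 (XOR where the leading bit is 1):
  pos 0: 1011 XOR 1011 = 0000
  pos 4: 1110 XOR 1011 = 0101
  pos 5: 1010 XOR 1011 = 0001
  pos 8: 1111 XOR 1011 = 0100
  pos 9: 1000 XOR 1011 = 0011
  pos 11: 1100 XOR 1011 = 0111
Remainder (last 3 bits) = 111. This is the CRC / FCS.

111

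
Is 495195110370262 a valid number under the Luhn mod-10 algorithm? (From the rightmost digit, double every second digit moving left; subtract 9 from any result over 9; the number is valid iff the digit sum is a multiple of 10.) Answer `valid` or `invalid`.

invalid

From the right, keep odd positions and double even positions (subtract 9 from any doubled value over 9):
  doubled (positions 2,4,...): 3 0 6 2 1 2 9 → sum 23
  kept (positions 1,3,...): 2 2 7 0 1 9 5 4 → sum 30
Total = 53.
53 mod 10 = 3, so the number is invalid.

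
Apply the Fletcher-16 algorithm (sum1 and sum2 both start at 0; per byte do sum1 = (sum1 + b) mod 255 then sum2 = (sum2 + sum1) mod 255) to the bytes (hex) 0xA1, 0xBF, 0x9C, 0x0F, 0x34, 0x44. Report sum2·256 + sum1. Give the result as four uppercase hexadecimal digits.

Running sums (mod 255):
  after byte 0 (0xA1): sum1=161, sum2=161
  after byte 1 (0xBF): sum1=97, sum2=3
  after byte 2 (0x9C): sum1=253, sum2=1
  after byte 3 (0x0F): sum1=13, sum2=14
  after byte 4 (0x34): sum1=65, sum2=79
  after byte 5 (0x44): sum1=133, sum2=212
Checksum = sum2·256 + sum1 = 212·256 + 133 = 54405 = 0xD485.

D485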